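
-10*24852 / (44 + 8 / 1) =-62130 / 13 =-4779.23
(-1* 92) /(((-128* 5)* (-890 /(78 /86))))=-897 /6123200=-0.00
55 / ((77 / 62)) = 44.29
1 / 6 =0.17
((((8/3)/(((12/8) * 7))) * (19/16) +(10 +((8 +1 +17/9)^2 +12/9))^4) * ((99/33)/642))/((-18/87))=-2488222587665817887/386903928348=-6431112.24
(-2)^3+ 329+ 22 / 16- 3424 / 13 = 6135 / 104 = 58.99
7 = 7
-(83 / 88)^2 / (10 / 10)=-6889 / 7744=-0.89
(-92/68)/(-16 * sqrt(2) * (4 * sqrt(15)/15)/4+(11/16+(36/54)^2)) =2699280/57903683+2543616 * sqrt(30)/57903683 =0.29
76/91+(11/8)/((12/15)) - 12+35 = 74413/2912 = 25.55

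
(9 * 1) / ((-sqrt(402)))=-3 * sqrt(402) / 134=-0.45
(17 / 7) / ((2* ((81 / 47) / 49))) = 5593 / 162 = 34.52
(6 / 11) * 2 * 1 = 12 / 11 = 1.09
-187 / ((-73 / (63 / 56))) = 1683 / 584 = 2.88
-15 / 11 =-1.36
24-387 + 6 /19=-362.68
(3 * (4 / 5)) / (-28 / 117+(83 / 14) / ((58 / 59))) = 1140048 / 2751065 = 0.41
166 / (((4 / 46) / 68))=129812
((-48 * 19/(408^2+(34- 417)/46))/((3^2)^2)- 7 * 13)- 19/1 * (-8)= 12611000783/206737947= 61.00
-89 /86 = -1.03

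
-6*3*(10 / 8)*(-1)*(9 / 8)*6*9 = 10935 / 8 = 1366.88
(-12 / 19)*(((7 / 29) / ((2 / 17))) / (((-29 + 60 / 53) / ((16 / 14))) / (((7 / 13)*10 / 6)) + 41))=-1513680 / 16153667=-0.09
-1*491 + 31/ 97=-47596/ 97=-490.68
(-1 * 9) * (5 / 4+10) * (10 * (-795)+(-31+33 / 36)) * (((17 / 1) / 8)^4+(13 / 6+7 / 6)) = 1256244030135 / 65536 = 19168762.67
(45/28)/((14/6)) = 135/196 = 0.69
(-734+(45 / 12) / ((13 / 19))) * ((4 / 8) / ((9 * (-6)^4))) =-37883 / 1213056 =-0.03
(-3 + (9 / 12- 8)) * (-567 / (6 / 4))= 7749 / 2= 3874.50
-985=-985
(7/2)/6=7/12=0.58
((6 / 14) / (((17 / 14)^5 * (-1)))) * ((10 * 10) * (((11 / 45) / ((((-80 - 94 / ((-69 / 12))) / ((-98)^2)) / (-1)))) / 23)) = -20292099520 / 779501493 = -26.03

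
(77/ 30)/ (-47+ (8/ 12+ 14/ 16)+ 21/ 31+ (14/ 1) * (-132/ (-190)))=-0.07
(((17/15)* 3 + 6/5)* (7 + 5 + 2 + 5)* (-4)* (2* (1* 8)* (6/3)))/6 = -27968/15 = -1864.53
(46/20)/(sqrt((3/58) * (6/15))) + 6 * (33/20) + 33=23 * sqrt(435)/30 + 429/10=58.89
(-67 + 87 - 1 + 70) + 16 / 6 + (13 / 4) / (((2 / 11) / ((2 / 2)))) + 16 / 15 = 13273 / 120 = 110.61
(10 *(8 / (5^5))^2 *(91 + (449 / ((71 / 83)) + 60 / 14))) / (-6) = -6575488 / 970703125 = -0.01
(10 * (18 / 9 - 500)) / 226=-2490 / 113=-22.04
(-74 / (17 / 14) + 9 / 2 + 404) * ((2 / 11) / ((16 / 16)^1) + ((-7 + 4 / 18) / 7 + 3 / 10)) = -4426123 / 26180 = -169.07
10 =10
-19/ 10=-1.90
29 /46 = 0.63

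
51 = 51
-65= -65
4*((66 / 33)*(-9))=-72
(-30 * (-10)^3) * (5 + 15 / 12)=187500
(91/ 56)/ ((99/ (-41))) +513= 512.33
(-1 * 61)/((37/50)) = -3050/37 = -82.43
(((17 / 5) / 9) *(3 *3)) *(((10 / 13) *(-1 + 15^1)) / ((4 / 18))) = 2142 / 13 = 164.77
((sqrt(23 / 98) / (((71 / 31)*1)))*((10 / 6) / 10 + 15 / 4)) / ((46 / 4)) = 1457*sqrt(46) / 137172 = 0.07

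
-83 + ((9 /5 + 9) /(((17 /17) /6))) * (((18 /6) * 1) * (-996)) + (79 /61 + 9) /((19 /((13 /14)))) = -7857639141 /40565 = -193704.90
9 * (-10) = -90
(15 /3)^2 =25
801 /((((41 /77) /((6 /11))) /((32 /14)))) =1875.51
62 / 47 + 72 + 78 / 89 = 310360 / 4183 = 74.20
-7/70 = -1/10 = -0.10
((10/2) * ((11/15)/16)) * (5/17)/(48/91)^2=455455/1880064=0.24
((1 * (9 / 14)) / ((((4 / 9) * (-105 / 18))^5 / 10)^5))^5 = -4916805934176960357500698246628457220923374136635446571844895448082706616718815876120689786995423007352054922010809318916550911722532215638037453616121092500492217652798245412869655043 / 23328949348058551391873702849703169582811353324987247534408453423754553105837359674586598571040970236465537039680000000000000000000000000000000000000000000000000000000000000000000000000000000000000000000000000000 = -0.00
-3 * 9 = -27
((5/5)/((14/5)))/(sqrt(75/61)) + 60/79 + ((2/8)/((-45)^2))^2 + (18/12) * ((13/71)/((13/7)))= sqrt(183)/42 + 333922100609/368006490000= 1.23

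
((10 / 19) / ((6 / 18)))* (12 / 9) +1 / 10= 419 / 190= 2.21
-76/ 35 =-2.17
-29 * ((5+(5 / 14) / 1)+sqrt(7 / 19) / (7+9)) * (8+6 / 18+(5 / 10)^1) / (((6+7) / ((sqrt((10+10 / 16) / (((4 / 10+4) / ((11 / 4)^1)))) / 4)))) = -192125 * sqrt(17) / 11648 - 7685 * sqrt(2261) / 758784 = -68.49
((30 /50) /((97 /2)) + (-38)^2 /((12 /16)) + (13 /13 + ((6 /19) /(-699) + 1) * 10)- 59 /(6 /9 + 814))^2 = 929134770740269554166388881 /247826323251900291600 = 3749136.73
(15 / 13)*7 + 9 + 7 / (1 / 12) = 1314 / 13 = 101.08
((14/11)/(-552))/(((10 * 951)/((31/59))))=-217/1703469240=-0.00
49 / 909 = 0.05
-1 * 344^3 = -40707584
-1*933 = -933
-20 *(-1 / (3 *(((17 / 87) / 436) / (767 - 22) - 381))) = -188395600 / 10766808523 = -0.02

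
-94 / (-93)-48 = -4370 / 93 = -46.99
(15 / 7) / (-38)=-15 / 266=-0.06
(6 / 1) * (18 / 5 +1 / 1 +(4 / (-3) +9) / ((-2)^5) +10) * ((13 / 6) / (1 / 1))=89609 / 480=186.69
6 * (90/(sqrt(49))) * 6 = 3240/7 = 462.86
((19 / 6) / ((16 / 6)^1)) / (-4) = -19 / 64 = -0.30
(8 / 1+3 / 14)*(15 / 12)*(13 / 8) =7475 / 448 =16.69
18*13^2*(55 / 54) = 9295 / 3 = 3098.33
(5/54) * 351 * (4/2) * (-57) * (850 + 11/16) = -50428755/16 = -3151797.19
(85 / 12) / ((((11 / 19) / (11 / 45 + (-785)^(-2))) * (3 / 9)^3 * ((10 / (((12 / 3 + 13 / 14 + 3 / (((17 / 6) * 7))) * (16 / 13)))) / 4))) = 1368873696 / 6778475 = 201.94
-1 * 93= -93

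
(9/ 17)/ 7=9/ 119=0.08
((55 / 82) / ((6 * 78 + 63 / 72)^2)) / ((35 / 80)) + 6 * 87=191625741634 / 367099117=522.00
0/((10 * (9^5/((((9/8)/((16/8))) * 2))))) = 0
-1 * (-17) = 17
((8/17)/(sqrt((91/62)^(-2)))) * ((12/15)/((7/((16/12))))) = 832/7905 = 0.11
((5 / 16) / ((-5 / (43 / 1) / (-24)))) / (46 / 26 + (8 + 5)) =559 / 128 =4.37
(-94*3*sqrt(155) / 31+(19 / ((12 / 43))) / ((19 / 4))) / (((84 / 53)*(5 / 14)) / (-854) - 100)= -973133 / 6789345+6381942*sqrt(155) / 70156565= 0.99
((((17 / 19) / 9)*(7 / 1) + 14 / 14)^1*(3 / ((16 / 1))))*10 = 725 / 228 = 3.18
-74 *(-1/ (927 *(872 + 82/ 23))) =851/ 9333963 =0.00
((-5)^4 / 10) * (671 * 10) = 419375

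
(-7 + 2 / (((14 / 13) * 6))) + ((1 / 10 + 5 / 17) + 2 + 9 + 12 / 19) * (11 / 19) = 175124 / 644385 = 0.27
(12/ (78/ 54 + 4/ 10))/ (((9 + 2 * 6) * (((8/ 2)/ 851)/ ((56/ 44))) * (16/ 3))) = 114885/ 7304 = 15.73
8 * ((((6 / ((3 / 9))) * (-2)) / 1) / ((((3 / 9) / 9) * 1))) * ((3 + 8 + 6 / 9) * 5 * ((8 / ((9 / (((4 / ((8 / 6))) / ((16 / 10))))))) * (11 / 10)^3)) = -1006236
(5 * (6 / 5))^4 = 1296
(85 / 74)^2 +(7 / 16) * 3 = 57649 / 21904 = 2.63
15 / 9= 1.67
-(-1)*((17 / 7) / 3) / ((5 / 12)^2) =816 / 175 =4.66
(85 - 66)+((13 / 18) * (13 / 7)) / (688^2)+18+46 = 4950231721 / 59641344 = 83.00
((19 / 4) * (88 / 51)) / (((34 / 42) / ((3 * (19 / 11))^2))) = 864234 / 3179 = 271.86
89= 89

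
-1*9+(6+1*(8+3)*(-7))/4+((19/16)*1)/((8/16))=-195/8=-24.38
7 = 7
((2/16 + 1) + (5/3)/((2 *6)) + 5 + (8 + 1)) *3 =1099/24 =45.79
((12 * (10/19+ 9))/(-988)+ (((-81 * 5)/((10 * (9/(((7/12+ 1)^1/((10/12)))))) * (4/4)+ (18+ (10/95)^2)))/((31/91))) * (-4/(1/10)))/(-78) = -416192090689/44637966958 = -9.32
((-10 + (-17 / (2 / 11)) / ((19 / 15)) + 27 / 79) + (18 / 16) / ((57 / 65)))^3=-961361607266243351 / 1731458304512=-555232.32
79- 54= 25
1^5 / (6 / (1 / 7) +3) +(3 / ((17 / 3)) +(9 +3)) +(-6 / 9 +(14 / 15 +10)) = 17456 / 765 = 22.82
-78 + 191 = 113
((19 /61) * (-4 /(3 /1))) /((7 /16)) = -1216 /1281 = -0.95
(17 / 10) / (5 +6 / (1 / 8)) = 17 / 530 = 0.03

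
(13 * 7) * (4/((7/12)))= 624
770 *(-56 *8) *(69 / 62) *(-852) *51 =517127466240 / 31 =16681531169.03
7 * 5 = 35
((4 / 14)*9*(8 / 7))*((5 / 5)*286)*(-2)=-82368 / 49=-1680.98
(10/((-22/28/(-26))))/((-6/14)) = -25480/33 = -772.12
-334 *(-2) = 668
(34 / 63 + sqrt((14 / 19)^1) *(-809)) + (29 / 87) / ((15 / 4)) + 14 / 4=289 / 70 - 809 *sqrt(266) / 19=-690.31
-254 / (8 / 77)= -9779 / 4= -2444.75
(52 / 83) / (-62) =-26 / 2573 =-0.01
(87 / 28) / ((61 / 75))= 6525 / 1708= 3.82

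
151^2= 22801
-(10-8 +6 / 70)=-73 / 35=-2.09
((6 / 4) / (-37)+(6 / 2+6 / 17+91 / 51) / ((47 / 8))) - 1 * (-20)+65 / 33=14831131 / 650386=22.80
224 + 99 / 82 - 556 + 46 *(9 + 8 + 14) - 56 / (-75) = 6740117 / 6150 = 1095.95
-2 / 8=-1 / 4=-0.25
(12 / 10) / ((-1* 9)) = -2 / 15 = -0.13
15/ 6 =5/ 2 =2.50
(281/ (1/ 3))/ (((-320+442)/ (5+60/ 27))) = 18265/ 366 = 49.90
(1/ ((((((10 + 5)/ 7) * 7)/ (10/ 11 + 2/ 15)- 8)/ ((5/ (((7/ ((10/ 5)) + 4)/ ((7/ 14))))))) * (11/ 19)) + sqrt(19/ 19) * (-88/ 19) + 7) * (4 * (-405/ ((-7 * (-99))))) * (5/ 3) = -169410700/ 17686207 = -9.58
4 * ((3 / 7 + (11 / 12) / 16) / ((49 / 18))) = 1959 / 2744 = 0.71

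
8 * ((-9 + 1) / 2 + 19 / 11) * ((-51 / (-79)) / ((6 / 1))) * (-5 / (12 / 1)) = 2125 / 2607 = 0.82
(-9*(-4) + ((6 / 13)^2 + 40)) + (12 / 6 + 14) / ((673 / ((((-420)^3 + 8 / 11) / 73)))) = -2196712853648 / 91330811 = -24052.26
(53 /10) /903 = 53 /9030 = 0.01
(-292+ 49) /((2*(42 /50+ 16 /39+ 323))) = -236925 /632288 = -0.37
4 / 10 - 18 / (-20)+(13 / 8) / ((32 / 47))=4719 / 1280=3.69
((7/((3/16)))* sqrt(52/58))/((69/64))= 32.79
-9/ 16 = -0.56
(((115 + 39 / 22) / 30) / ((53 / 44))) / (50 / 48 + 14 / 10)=20552 / 15529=1.32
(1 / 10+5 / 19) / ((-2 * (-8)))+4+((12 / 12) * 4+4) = 36549 / 3040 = 12.02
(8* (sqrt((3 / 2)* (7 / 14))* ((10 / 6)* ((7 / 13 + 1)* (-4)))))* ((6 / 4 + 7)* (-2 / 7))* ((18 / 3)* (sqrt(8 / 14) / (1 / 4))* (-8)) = -3481600* sqrt(21) / 637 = -25046.62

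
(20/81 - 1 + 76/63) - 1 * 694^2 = -273087355/567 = -481635.55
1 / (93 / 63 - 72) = -0.01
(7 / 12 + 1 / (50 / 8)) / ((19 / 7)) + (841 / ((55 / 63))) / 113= 62340943 / 7085100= 8.80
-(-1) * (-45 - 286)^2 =109561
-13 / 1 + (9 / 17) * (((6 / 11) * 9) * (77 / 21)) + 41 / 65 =-3138 / 1105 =-2.84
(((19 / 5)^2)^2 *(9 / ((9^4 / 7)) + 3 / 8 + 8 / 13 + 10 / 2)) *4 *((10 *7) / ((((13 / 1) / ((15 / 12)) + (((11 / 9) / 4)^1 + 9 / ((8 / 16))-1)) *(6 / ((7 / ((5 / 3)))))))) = 8850.62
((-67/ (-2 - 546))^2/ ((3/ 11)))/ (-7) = -49379/ 6306384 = -0.01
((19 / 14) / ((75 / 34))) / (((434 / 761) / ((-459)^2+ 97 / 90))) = 4660765808761 / 20506500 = 227282.36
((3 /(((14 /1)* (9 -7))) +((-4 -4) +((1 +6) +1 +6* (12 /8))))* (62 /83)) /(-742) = -7905 /862204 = -0.01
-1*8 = -8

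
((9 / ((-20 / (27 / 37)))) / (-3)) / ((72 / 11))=99 / 5920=0.02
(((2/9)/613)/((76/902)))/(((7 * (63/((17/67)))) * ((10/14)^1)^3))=53669/7901033625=0.00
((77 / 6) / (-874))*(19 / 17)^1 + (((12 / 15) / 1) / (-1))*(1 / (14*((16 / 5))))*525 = -9.39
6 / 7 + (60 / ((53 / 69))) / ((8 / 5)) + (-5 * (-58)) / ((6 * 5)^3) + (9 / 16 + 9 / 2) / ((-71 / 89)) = 12330249131 / 284482800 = 43.34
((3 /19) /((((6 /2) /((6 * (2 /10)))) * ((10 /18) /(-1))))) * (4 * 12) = -2592 /475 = -5.46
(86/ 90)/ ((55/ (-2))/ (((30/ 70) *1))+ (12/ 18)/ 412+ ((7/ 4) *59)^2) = 70864/ 785828835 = 0.00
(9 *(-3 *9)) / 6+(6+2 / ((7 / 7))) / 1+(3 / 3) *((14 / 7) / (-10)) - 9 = -417 / 10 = -41.70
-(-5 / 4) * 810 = 2025 / 2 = 1012.50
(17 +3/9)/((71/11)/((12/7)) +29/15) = 11440/3761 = 3.04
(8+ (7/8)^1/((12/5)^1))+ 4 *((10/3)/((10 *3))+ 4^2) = 20969/288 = 72.81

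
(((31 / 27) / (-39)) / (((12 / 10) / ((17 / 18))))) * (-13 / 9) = 2635 / 78732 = 0.03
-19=-19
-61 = -61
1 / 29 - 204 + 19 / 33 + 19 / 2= -371105 / 1914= -193.89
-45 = -45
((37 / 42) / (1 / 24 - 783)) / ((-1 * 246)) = 74 / 16179051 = 0.00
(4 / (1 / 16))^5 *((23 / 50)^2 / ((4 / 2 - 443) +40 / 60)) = -426007068672 / 825625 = -515981.31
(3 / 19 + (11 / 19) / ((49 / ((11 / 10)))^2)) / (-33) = -721631 / 150542700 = -0.00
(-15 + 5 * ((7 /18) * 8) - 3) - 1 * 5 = -67 /9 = -7.44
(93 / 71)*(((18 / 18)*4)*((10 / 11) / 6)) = 620 / 781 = 0.79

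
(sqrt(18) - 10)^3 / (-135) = 308 / 27 - 106 * sqrt(2) / 15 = 1.41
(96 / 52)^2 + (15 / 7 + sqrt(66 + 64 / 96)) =6567 / 1183 + 10 * sqrt(6) / 3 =13.72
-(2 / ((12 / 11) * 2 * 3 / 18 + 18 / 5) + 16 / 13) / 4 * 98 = -120491 / 2834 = -42.52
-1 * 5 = -5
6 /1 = 6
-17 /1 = -17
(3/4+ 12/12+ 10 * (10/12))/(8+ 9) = 121/204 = 0.59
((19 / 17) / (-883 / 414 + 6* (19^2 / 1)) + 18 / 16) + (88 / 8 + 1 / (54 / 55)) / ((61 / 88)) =3704949952903 / 200661217272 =18.46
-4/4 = -1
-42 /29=-1.45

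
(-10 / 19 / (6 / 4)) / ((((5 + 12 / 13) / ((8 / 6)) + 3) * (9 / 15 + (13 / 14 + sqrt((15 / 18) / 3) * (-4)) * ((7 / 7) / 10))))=-14123200 / 188337291 - 4076800 * sqrt(10) / 565011873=-0.10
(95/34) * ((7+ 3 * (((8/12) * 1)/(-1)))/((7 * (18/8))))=950/1071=0.89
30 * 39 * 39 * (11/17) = 501930/17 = 29525.29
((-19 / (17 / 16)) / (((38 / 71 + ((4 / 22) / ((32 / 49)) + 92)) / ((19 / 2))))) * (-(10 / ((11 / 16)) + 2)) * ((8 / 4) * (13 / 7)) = 2217799168 / 19716583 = 112.48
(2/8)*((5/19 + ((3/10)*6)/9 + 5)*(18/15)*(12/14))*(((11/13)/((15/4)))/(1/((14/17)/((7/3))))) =411048/3674125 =0.11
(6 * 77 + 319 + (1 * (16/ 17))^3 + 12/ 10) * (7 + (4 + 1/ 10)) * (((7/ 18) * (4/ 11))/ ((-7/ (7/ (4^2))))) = -1660640919/ 21617200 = -76.82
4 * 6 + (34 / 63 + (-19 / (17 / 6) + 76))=100496 / 1071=93.83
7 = 7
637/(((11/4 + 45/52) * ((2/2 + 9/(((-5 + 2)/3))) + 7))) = -8281/47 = -176.19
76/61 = 1.25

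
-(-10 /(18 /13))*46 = 2990 /9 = 332.22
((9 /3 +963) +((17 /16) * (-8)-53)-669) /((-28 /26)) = -6123 /28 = -218.68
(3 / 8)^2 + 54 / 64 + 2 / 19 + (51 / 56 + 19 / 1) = 178755 / 8512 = 21.00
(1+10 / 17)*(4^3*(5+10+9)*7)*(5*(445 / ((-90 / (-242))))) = 1736824320 / 17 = 102166136.47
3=3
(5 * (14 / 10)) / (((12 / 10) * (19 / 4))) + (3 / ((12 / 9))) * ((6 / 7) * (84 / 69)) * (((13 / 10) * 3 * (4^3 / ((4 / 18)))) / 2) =8651074 / 6555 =1319.77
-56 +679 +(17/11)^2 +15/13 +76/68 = 16784254/26741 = 627.66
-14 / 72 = -7 / 36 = -0.19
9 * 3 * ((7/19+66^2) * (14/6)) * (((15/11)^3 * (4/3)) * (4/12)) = 309298.88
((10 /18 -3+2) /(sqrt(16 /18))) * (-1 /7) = sqrt(2) /21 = 0.07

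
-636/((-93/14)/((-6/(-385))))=2544/1705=1.49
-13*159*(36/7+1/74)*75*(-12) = 2484430650/259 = 9592396.33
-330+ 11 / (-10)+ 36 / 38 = -62729 / 190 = -330.15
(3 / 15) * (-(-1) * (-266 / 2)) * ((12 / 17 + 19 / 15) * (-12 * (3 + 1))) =1070384 / 425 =2518.55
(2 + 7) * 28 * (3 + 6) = 2268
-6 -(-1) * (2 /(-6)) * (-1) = -17 /3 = -5.67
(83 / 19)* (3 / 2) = 249 / 38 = 6.55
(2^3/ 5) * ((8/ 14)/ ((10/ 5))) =16/ 35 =0.46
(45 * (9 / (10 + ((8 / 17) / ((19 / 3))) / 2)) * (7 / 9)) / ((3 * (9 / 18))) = 33915 / 1621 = 20.92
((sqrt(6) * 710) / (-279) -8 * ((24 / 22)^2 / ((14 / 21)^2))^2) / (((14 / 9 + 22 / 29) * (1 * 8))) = -6849684 / 2210791 -10295 * sqrt(6) / 74896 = -3.43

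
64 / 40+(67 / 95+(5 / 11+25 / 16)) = 72269 / 16720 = 4.32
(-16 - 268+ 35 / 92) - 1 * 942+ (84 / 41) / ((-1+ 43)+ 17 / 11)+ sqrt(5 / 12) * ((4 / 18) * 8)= -2214349715 / 1806788+ 8 * sqrt(15) / 27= -1224.42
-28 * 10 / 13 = -280 / 13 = -21.54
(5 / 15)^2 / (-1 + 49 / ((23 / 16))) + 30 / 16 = 102919 / 54792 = 1.88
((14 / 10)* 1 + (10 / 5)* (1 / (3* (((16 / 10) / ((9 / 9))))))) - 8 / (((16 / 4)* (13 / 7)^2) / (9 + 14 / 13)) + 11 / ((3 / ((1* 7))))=2852573 / 131820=21.64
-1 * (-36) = 36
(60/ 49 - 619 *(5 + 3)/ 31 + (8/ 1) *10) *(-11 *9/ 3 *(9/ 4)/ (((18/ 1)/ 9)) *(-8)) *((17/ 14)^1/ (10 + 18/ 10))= -1505460330/ 627347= -2399.73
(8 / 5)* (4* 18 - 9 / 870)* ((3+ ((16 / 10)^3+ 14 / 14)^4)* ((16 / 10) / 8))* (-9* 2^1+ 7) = -151916913141750768 / 885009765625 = -171655.63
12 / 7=1.71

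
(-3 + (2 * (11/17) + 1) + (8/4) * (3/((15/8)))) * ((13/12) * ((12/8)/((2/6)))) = 2067/170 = 12.16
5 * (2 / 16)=5 / 8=0.62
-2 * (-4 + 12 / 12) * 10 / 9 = 20 / 3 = 6.67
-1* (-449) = 449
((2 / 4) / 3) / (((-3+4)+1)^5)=1 / 192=0.01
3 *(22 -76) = -162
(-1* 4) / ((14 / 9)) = -18 / 7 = -2.57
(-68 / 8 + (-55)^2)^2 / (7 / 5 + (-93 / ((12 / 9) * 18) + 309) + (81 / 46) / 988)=344619771015 / 11609191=29685.08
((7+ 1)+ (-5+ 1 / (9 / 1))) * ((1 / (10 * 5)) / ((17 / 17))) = 14 / 225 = 0.06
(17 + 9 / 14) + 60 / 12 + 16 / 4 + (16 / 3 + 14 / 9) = 4225 / 126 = 33.53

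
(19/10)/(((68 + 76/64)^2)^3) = 159383552/9201438539245969245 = 0.00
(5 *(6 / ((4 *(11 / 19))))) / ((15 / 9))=171 / 22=7.77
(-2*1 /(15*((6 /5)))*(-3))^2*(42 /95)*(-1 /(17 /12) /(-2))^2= 168 /27455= 0.01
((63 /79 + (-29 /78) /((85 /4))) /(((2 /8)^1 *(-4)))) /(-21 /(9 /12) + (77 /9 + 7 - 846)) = 612789 /674441170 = 0.00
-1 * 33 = -33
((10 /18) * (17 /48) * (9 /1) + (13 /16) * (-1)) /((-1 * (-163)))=23 /3912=0.01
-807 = -807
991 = 991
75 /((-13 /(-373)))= 27975 /13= 2151.92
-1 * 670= -670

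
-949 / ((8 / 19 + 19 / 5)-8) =90155 / 359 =251.13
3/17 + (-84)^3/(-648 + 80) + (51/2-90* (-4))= 3450015/2414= 1429.17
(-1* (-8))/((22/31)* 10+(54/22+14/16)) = 0.77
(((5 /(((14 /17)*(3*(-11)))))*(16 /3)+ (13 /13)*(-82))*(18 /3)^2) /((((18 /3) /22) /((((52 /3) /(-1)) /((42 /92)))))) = 550217408 /1323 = 415886.17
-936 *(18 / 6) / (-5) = 2808 / 5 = 561.60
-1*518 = -518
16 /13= 1.23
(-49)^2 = 2401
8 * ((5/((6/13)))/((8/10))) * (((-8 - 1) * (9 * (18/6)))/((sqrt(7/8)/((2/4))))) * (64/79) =-1684800 * sqrt(14)/553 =-11399.54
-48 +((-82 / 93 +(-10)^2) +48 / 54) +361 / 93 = 503 / 9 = 55.89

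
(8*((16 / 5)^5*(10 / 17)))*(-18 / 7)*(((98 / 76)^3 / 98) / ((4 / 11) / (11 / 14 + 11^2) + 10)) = -12141814874112 / 1367213901125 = -8.88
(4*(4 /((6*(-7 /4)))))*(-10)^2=-3200 /21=-152.38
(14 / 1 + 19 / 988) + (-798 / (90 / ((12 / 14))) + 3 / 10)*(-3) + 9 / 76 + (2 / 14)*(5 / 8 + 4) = 2538059 / 69160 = 36.70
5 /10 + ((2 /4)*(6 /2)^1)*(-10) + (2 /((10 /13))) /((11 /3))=-1517 /110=-13.79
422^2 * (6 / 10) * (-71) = -37931892 / 5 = -7586378.40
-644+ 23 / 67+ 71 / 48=-2065243 / 3216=-642.18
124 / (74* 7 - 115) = 4 / 13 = 0.31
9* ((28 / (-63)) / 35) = -4 / 35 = -0.11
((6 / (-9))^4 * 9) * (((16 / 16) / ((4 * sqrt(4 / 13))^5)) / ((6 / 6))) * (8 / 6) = 169 * sqrt(13) / 13824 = 0.04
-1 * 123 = -123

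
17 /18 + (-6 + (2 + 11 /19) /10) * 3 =-13921 /855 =-16.28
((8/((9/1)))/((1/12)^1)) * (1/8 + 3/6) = 20/3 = 6.67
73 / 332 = 0.22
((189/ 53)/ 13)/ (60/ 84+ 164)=0.00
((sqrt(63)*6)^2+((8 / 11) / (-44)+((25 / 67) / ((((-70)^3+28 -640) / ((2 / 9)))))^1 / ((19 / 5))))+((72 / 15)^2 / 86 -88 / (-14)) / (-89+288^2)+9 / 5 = 337057721163756785030287 / 148497737217131090250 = 2269.78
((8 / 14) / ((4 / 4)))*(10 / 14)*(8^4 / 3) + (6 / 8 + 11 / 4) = 164869 / 294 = 560.78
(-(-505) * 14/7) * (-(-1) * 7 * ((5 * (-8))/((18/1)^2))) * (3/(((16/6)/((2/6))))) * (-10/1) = 88375/27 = 3273.15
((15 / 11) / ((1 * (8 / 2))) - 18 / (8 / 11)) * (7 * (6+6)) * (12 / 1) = -270648 / 11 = -24604.36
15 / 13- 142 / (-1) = 1861 / 13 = 143.15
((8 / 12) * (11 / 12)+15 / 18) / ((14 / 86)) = 559 / 63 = 8.87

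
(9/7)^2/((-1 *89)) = -81/4361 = -0.02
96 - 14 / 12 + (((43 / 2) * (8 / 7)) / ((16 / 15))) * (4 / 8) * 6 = 13771 / 84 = 163.94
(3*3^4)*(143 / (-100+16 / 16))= -351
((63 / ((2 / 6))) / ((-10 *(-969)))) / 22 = 63 / 71060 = 0.00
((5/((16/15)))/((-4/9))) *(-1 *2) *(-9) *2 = -6075/16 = -379.69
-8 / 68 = -2 / 17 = -0.12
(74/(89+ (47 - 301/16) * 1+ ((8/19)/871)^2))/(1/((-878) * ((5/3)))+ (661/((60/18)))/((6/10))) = 355876854435440/186260120506908977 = 0.00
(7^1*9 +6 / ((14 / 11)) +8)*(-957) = -507210 / 7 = -72458.57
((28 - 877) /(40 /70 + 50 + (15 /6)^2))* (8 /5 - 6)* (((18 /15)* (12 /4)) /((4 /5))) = 2353428 /7955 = 295.84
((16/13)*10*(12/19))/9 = 640/741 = 0.86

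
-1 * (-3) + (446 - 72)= 377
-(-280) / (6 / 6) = 280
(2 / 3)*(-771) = -514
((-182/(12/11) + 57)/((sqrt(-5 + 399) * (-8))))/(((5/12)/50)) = 3295 * sqrt(394)/788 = 83.00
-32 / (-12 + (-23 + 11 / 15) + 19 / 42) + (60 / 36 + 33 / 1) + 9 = 105599 / 2367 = 44.61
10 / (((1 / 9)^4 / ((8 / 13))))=524880 / 13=40375.38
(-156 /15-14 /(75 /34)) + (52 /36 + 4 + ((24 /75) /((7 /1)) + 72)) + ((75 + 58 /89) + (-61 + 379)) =63694844 /140175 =454.40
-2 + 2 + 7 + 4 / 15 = 109 / 15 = 7.27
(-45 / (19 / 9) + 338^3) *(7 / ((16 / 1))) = 5135721941 / 304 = 16893822.17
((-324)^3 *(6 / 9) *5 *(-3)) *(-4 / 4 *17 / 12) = -481839840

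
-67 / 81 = -0.83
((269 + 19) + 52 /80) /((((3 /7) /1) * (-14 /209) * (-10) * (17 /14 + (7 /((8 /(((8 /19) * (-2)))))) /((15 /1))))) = 160472081 /185960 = 862.94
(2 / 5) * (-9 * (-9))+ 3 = 177 / 5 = 35.40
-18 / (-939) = 6 / 313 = 0.02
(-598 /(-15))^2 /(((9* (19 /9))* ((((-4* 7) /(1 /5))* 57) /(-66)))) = 1966822 /2842875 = 0.69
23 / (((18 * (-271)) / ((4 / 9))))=-46 / 21951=-0.00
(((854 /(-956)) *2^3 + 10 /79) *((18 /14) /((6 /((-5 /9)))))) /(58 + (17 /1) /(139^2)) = 1280421991 /88866579627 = 0.01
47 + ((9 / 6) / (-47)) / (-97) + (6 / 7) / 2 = 3027197 / 63826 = 47.43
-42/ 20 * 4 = -8.40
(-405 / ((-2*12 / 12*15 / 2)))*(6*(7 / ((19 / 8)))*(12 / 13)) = 108864 / 247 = 440.74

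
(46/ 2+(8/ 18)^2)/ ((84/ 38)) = 35701/ 3402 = 10.49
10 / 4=5 / 2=2.50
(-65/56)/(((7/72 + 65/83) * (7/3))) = -145665/257789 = -0.57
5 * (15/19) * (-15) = -1125/19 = -59.21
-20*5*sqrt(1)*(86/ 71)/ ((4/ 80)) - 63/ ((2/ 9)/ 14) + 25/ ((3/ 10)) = -1343647/ 213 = -6308.20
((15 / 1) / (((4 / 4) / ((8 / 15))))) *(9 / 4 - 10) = -62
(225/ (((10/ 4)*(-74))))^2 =2025/ 1369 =1.48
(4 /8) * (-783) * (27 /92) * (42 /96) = -147987 /2944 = -50.27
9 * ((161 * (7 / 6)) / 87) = 19.43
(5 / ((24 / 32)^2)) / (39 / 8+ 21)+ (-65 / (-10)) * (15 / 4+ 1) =465281 / 14904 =31.22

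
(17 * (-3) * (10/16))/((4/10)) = -1275/16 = -79.69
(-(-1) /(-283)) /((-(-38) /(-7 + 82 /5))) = -47 /53770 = -0.00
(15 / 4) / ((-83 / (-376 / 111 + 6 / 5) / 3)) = 1821 / 6142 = 0.30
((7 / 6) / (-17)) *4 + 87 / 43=3835 / 2193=1.75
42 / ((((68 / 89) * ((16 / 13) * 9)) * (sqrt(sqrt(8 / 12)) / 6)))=8099 * 2^(3 / 4) * 3^(1 / 4) / 544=32.95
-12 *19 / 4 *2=-114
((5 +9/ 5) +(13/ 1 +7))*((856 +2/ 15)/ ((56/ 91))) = 5592691/ 150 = 37284.61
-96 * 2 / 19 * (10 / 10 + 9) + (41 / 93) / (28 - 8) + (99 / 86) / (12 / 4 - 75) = -614209597 / 6078480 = -101.05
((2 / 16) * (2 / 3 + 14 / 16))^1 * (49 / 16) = 1813 / 3072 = 0.59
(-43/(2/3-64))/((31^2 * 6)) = 43/365180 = 0.00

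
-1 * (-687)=687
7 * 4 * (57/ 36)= 133/ 3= 44.33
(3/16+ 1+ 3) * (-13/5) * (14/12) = -6097/480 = -12.70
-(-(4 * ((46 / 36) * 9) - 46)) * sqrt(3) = 0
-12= -12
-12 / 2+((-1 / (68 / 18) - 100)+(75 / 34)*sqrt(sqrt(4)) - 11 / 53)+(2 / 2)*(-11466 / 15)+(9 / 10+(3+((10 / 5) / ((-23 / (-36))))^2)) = -408553334 / 476629+75*sqrt(2) / 34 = -854.05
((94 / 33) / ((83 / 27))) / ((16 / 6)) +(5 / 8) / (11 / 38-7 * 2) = 287207 / 951346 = 0.30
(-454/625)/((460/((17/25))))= -3859/3593750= -0.00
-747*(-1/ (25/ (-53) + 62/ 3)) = 118773/ 3211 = 36.99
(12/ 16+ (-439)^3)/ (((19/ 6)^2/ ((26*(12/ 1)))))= -950277948984/ 361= -2632348889.15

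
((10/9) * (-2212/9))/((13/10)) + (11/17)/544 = -2045646017/9738144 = -210.07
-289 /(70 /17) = -4913 /70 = -70.19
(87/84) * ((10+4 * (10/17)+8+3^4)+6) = 52925/476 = 111.19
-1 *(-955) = 955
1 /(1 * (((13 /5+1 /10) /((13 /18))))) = 65 /243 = 0.27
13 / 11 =1.18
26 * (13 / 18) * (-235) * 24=-105906.67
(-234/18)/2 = -13/2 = -6.50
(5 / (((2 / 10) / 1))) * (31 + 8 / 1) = 975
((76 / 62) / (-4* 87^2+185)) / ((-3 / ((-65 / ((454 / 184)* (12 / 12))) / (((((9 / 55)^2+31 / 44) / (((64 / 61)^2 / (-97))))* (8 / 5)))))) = 7038986240000 / 2028948510151845813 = 0.00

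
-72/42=-12/7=-1.71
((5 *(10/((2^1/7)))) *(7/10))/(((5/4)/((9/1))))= 882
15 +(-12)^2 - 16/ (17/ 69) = 1599/ 17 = 94.06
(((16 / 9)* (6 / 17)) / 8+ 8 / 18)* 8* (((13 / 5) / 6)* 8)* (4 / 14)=13312 / 3213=4.14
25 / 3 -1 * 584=-1727 / 3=-575.67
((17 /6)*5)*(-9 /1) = -255 /2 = -127.50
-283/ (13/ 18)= -5094/ 13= -391.85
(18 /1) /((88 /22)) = 9 /2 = 4.50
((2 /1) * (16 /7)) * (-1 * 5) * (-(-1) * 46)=-7360 /7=-1051.43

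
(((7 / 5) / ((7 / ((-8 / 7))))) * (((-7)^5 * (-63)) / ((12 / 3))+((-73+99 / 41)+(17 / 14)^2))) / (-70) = 2126656194 / 2461025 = 864.13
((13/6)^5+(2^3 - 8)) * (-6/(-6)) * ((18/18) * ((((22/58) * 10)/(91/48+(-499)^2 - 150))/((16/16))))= 20421115/28058661711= 0.00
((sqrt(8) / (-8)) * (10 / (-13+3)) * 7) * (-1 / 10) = -7 * sqrt(2) / 40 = -0.25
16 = 16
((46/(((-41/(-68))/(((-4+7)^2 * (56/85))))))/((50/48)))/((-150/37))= -13724928/128125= -107.12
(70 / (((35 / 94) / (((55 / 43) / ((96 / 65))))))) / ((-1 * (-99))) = 15275 / 9288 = 1.64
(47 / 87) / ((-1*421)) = -47 / 36627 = -0.00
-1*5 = -5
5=5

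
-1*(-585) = 585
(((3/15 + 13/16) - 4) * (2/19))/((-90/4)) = 239/17100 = 0.01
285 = 285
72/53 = 1.36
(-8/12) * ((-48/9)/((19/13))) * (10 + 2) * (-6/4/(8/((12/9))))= -416/57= -7.30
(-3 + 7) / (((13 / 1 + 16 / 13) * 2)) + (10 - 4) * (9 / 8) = 5099 / 740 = 6.89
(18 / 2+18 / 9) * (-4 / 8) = -11 / 2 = -5.50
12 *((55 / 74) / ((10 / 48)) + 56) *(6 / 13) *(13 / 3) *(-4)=-211584 / 37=-5718.49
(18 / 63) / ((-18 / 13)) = -13 / 63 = -0.21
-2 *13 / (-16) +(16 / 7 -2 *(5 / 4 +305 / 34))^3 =-40327830547 / 6740636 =-5982.79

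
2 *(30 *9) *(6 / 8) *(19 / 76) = 405 / 4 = 101.25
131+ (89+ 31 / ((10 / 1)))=2231 / 10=223.10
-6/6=-1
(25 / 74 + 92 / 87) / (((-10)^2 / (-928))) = -35932 / 2775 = -12.95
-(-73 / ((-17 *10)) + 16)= -2793 / 170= -16.43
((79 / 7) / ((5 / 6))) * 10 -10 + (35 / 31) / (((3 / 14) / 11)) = 119384 / 651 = 183.39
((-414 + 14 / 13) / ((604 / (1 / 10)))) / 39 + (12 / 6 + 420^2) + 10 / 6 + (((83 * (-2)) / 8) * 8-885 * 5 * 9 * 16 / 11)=498161878204 / 4210635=118310.39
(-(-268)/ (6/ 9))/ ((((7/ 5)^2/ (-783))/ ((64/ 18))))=-571004.08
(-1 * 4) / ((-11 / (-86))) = -344 / 11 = -31.27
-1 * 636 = -636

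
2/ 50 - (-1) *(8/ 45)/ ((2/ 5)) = 109/ 225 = 0.48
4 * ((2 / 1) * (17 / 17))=8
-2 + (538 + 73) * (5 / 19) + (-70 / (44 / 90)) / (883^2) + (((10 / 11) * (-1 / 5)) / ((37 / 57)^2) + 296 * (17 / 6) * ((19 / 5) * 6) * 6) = 128149128005011232 / 1115426981845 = 114887.96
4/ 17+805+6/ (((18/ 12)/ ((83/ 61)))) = 840673/ 1037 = 810.68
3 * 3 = 9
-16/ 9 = -1.78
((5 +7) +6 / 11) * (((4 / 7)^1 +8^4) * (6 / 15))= 20557.34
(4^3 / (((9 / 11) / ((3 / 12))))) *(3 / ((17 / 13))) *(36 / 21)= 9152 / 119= 76.91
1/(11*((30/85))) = 17/66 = 0.26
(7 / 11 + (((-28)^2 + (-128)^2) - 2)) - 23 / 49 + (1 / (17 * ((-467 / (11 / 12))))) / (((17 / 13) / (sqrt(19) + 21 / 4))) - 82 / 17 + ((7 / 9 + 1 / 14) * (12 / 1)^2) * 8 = 21113093176589 / 1163920912 - 143 * sqrt(19) / 1619556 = 18139.63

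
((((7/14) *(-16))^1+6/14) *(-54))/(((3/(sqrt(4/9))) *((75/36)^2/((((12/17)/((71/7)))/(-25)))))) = -1099008/18859375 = -0.06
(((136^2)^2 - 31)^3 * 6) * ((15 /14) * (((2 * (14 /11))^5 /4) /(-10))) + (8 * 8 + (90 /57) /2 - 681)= -2104093440606342058554753587713108 /3059969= -687619201569147288274735300.00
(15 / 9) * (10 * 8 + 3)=138.33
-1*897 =-897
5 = 5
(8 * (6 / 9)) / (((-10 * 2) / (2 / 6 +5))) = -64 / 45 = -1.42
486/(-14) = -243/7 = -34.71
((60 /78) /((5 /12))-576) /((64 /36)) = -8397 /26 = -322.96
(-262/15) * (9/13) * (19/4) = -7467/130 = -57.44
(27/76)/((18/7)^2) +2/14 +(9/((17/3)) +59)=6596855/108528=60.78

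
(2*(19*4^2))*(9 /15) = 1824 /5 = 364.80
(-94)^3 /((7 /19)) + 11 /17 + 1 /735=-28169248258 /12495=-2254441.64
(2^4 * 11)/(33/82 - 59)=-14432/4805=-3.00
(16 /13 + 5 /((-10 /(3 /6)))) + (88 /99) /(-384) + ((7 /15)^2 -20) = -2640049 /140400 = -18.80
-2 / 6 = -0.33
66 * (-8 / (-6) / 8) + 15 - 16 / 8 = 24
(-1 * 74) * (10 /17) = -740 /17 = -43.53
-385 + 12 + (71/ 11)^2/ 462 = -20846405/ 55902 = -372.91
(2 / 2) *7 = 7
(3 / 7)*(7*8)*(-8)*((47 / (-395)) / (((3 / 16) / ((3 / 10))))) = 72192 / 1975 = 36.55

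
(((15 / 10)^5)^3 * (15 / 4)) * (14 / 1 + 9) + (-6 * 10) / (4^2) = 4949881395 / 131072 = 37764.60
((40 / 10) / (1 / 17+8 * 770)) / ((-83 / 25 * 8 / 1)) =-425 / 17383686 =-0.00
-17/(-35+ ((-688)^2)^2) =-17/224054542301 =-0.00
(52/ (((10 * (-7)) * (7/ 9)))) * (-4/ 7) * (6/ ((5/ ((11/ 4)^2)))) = 4.95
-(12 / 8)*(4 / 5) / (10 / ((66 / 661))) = -198 / 16525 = -0.01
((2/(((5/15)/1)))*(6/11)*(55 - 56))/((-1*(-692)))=-9/1903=-0.00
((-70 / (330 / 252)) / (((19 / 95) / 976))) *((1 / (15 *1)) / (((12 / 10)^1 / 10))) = -4782400 / 33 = -144921.21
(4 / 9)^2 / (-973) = -16 / 78813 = -0.00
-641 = -641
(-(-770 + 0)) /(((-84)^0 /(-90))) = -69300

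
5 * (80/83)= 4.82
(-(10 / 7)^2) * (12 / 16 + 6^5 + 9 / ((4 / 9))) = -779700 / 49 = -15912.24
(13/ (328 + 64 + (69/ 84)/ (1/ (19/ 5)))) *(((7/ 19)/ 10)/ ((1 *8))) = 637/ 4204092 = 0.00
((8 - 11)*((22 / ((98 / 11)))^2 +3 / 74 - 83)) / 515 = 8193783 / 18300422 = 0.45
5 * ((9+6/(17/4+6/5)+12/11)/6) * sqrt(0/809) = 0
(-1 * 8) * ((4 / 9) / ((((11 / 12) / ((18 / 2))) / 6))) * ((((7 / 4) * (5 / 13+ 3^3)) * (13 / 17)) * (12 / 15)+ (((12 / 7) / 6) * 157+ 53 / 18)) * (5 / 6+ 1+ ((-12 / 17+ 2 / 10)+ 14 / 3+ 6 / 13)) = -104278.05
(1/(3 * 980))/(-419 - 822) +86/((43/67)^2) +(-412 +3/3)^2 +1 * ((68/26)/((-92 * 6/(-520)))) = 203432617318277/1202802020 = 169132.25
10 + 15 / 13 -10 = 15 / 13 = 1.15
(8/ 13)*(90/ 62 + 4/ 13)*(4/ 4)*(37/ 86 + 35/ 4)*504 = 1128467088/ 225277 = 5009.24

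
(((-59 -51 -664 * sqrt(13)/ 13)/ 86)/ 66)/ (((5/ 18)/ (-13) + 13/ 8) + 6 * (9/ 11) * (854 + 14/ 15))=-0.00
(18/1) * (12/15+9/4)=549/10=54.90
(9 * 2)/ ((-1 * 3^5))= -0.07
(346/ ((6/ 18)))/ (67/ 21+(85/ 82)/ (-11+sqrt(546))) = 49513764636/ 153420923-37536156 * sqrt(546)/ 153420923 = 317.01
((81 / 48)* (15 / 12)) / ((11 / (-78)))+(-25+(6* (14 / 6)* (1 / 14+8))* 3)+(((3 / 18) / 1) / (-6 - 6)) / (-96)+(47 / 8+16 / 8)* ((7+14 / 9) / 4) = 24017483 / 76032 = 315.89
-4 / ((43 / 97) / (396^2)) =-60844608 / 43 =-1414990.88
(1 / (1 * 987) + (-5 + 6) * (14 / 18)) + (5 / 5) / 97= 226643 / 287217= 0.79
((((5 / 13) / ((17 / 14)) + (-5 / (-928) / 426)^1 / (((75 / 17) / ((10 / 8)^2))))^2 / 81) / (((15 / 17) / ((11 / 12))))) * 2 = 3881759904867566095 / 1508310572930143617024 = 0.00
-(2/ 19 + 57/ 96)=-425/ 608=-0.70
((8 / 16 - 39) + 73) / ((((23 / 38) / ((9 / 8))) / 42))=10773 / 4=2693.25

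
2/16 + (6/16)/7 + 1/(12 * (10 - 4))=97/504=0.19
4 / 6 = 2 / 3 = 0.67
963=963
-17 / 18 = -0.94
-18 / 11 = -1.64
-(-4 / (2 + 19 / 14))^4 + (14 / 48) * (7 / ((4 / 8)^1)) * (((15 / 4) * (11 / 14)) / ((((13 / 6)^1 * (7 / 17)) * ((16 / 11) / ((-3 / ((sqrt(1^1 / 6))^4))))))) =-1003.32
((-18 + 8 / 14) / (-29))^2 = 14884 / 41209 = 0.36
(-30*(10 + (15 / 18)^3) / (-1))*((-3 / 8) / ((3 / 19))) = -217075 / 288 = -753.73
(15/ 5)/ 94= 0.03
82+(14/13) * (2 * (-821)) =-21922/13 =-1686.31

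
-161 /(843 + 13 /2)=-322 /1699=-0.19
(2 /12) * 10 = 5 /3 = 1.67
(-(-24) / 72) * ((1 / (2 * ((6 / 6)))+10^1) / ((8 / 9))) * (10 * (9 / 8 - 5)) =-9765 / 64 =-152.58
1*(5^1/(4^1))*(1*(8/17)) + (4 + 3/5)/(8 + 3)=941/935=1.01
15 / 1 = 15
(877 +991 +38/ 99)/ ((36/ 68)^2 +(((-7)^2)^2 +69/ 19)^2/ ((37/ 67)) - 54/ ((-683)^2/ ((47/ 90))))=832701757582917725/ 4666524626150464755744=0.00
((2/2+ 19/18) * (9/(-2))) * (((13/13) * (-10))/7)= 185/14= 13.21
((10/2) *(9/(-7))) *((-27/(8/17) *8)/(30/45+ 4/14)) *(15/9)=20655/4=5163.75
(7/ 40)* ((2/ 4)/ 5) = 7/ 400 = 0.02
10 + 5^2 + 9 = 44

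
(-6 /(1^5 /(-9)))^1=54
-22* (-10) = 220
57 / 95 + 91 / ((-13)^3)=472 / 845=0.56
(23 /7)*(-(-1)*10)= 230 /7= 32.86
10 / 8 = 5 / 4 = 1.25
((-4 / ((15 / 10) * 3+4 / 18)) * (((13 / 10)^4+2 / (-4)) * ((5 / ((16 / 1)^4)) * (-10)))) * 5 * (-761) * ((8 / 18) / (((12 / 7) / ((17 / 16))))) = -125509447 / 78643200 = -1.60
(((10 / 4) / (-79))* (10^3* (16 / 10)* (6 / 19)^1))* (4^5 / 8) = -2046.64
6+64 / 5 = 18.80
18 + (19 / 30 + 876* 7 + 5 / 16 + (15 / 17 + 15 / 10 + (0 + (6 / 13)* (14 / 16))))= 326393947 / 53040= 6153.73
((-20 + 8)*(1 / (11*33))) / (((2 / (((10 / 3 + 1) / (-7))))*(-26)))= -1 / 2541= -0.00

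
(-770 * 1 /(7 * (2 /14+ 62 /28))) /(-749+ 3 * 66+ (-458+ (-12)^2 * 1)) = 28 /519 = 0.05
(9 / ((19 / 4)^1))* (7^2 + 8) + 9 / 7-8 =709 / 7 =101.29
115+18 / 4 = 239 / 2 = 119.50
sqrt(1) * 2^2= 4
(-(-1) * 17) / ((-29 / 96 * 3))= -544 / 29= -18.76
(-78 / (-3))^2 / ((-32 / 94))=-7943 / 4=-1985.75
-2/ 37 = -0.05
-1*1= -1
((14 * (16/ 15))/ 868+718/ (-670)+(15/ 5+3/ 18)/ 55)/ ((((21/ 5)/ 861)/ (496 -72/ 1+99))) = -4883707579/ 45694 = -106878.53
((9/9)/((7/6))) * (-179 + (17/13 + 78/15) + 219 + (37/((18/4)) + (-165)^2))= 4559612/195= 23382.63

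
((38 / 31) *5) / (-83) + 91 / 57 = 223313 / 146661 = 1.52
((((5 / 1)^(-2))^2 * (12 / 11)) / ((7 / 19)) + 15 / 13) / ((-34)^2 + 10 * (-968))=-724839 / 5332827500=-0.00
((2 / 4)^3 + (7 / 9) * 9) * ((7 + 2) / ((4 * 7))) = 513 / 224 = 2.29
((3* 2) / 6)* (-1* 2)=-2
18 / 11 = 1.64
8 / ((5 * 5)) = 0.32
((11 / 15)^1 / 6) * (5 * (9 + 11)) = 110 / 9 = 12.22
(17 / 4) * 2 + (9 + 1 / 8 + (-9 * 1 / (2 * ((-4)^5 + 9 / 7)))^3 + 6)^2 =511056579793613868108828185 / 2153942756111797693136656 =237.27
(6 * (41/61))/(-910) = -123/27755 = -0.00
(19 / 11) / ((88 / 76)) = 361 / 242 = 1.49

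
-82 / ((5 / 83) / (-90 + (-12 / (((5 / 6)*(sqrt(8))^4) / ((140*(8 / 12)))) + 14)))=660182 / 5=132036.40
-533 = -533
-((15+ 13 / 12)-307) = 3491 / 12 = 290.92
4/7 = 0.57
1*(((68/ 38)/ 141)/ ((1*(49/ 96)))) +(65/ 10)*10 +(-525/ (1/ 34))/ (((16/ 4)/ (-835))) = 326099263461/ 87514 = 3726252.52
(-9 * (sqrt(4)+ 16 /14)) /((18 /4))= -44 /7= -6.29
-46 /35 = -1.31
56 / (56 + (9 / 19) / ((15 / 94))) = 2660 / 2801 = 0.95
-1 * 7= -7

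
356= 356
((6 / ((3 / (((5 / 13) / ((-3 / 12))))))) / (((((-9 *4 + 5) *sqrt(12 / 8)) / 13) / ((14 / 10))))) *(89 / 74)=2492 *sqrt(6) / 3441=1.77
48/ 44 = 12/ 11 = 1.09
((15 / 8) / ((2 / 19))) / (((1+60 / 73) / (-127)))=-139065 / 112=-1241.65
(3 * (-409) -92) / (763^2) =-0.00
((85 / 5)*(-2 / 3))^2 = 1156 / 9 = 128.44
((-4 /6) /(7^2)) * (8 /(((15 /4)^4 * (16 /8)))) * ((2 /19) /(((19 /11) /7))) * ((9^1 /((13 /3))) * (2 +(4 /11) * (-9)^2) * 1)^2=-1471070208 /2936058125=-0.50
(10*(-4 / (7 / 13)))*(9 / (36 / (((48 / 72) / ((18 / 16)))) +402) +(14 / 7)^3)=-2572960 / 4319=-595.73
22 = 22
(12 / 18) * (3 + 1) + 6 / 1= 26 / 3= 8.67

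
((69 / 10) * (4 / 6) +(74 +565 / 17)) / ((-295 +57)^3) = -97 / 11692940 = -0.00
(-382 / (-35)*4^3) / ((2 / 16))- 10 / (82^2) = 657553233 / 117670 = 5588.11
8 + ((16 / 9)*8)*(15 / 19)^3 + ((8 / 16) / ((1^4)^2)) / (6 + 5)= 2270043 / 150898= 15.04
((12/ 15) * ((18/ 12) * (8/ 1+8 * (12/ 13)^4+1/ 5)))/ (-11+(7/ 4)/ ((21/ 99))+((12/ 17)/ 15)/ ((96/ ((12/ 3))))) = -2448539784/ 400282415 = -6.12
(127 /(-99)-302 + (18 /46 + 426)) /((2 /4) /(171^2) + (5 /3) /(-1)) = -1821506364 /24659657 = -73.87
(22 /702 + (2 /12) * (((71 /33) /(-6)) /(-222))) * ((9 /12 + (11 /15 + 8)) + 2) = 5743663 /15824160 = 0.36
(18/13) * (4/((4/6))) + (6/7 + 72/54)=2866/273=10.50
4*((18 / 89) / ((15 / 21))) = 504 / 445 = 1.13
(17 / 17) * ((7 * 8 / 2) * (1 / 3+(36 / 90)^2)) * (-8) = -8288 / 75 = -110.51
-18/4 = -9/2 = -4.50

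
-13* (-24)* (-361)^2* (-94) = -3822054288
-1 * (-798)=798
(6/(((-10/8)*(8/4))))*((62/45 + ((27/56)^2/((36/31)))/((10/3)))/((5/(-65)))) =21102289/470400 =44.86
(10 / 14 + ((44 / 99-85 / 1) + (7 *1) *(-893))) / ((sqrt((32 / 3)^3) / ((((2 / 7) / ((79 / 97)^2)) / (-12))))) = 3755084855 *sqrt(6) / 1409167872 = 6.53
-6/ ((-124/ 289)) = 867/ 62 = 13.98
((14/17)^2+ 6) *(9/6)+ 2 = 3473/289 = 12.02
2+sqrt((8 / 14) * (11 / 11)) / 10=sqrt(7) / 35+2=2.08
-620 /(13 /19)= -11780 /13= -906.15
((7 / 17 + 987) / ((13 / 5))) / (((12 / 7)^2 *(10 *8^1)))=411257 / 254592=1.62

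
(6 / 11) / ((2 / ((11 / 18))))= 1 / 6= 0.17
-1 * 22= -22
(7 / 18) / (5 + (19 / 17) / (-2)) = 119 / 1359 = 0.09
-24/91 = -0.26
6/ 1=6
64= 64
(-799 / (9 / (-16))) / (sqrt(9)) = 12784 / 27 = 473.48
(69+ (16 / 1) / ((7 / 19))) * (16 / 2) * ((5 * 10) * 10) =449714.29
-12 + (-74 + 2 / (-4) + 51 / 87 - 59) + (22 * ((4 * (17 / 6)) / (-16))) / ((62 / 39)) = -1112719 / 7192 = -154.72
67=67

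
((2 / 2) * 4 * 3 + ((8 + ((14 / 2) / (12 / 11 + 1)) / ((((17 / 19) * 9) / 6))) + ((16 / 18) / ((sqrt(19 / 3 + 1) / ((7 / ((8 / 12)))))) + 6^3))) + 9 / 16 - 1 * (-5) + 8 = 14 * sqrt(66) / 33 + 4730605 / 18768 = 255.50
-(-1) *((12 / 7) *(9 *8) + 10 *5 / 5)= 934 / 7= 133.43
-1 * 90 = -90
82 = 82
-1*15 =-15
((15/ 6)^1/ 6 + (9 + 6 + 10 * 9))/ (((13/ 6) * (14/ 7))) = 1265/ 52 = 24.33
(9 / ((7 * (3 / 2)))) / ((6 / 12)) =12 / 7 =1.71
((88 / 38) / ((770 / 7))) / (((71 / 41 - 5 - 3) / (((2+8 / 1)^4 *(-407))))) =66748000 / 4883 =13669.47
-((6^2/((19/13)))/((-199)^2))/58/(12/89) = -0.00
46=46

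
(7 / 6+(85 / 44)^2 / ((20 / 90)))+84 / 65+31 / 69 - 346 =-5666466763 / 17365920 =-326.30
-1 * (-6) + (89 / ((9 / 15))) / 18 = 769 / 54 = 14.24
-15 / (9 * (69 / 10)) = -50 / 207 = -0.24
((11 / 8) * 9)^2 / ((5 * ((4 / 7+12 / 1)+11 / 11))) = 68607 / 30400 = 2.26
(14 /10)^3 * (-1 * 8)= -21.95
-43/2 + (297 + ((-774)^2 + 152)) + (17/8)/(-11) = 52756291/88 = 599503.31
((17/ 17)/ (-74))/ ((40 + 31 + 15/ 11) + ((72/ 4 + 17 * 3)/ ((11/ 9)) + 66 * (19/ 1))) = -0.00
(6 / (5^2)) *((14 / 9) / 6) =14 / 225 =0.06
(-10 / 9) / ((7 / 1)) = -10 / 63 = -0.16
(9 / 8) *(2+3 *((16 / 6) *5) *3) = 137.25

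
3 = 3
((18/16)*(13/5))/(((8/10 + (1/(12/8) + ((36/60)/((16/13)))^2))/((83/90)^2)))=716456/490845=1.46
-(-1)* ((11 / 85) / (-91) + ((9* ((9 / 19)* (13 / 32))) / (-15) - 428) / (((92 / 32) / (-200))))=100668777043 / 3380195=29781.94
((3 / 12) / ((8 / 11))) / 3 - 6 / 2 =-277 / 96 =-2.89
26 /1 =26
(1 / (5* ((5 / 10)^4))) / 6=8 / 15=0.53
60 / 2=30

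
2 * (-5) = -10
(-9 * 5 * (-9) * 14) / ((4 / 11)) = 31185 / 2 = 15592.50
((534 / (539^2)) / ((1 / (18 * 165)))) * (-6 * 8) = -6920640 / 26411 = -262.04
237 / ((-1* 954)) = -79 / 318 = -0.25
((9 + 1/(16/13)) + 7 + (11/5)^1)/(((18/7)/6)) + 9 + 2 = 4429/80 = 55.36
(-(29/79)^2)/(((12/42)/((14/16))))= -0.41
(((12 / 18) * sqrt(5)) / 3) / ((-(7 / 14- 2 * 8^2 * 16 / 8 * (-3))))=-4 * sqrt(5) / 13833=-0.00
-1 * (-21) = 21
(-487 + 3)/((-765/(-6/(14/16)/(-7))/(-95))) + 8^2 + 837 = 2104463/2499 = 842.12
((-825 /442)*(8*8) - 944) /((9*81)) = -235024 /161109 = -1.46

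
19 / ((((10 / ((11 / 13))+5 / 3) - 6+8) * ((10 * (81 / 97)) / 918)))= 344641 / 2555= 134.89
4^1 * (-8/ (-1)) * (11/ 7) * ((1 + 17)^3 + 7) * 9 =18497952/ 7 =2642564.57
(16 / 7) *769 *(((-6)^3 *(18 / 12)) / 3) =-1328832 / 7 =-189833.14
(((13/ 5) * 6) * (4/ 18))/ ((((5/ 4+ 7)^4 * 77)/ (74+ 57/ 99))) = 32760832/ 45201378915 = 0.00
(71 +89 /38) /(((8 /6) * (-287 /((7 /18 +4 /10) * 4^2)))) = -65959 /27265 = -2.42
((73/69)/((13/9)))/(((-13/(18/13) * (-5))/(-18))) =-70956/252655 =-0.28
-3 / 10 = -0.30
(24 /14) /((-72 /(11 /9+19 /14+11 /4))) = -0.13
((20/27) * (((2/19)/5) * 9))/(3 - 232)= -0.00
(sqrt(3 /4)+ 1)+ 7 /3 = sqrt(3) /2+ 10 /3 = 4.20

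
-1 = -1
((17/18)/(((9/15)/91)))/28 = 1105/216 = 5.12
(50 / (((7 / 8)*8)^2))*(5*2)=500 / 49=10.20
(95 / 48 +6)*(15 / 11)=1915 / 176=10.88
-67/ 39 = -1.72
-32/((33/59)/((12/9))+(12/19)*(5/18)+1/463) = -199304832/3718841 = -53.59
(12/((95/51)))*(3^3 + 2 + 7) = 22032/95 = 231.92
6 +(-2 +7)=11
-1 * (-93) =93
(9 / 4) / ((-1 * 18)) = -0.12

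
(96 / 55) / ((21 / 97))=3104 / 385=8.06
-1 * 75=-75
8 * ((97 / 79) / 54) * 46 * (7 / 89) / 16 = 15617 / 379674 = 0.04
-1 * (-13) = 13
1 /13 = 0.08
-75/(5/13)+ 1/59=-11504/59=-194.98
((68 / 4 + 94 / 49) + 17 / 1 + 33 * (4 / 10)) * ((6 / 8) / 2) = 18051 / 980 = 18.42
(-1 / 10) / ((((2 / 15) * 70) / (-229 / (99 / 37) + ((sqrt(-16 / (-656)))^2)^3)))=291983767 / 318415020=0.92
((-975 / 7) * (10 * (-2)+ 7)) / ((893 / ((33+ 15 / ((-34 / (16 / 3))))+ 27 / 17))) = 6945900 / 106267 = 65.36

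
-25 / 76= -0.33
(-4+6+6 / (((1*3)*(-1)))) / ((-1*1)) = 0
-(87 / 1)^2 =-7569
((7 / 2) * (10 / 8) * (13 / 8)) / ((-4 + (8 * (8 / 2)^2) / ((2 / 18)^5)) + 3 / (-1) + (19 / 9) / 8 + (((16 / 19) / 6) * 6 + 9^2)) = 77805 / 82718550728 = 0.00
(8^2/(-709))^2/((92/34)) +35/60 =81349433/138739956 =0.59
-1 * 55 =-55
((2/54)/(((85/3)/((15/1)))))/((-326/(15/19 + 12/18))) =-83/947682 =-0.00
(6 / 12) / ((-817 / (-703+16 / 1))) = 687 / 1634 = 0.42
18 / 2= 9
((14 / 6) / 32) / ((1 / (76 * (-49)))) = -6517 / 24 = -271.54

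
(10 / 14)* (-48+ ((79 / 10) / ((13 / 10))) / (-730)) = -455599 / 13286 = -34.29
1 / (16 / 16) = 1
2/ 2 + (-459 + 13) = -445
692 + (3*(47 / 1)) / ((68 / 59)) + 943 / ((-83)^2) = 381542499 / 468452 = 814.48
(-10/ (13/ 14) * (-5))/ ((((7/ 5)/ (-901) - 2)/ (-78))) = 18921000/ 9017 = 2098.37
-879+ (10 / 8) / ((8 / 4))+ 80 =-6387 / 8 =-798.38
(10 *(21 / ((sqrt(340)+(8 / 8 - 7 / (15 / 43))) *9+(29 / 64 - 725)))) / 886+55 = 23888174191485 / 434332602667 - 7168000 *sqrt(85) / 1302997808001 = 55.00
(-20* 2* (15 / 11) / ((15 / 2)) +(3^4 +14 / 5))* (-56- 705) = -3203049 / 55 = -58237.25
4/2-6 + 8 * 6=44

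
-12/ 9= -4/ 3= -1.33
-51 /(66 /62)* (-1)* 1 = 527 /11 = 47.91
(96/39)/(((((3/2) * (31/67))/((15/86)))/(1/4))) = 0.15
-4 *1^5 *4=-16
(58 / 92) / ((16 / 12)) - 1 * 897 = -164961 / 184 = -896.53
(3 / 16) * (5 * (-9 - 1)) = -75 / 8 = -9.38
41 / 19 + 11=13.16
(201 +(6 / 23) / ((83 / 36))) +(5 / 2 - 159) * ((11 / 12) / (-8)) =80286287 / 366528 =219.05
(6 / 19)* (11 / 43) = 66 / 817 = 0.08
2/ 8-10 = -39/ 4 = -9.75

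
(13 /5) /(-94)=-13 /470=-0.03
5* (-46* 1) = -230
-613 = -613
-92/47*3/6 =-46/47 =-0.98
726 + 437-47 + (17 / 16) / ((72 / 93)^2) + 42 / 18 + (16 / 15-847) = 12633877 / 46080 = 274.17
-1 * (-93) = 93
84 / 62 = 42 / 31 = 1.35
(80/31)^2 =6400/961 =6.66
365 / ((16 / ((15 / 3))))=1825 / 16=114.06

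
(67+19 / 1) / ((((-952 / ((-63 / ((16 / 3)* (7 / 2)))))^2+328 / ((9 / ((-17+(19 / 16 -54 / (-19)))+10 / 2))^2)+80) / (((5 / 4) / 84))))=75441780 / 4710272064071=0.00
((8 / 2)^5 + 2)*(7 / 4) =3591 / 2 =1795.50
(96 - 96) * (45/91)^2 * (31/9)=0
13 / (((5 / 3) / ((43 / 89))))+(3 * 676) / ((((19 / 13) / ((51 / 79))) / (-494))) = -15556472997 / 35155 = -442510.97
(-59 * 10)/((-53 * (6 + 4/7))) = 2065/1219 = 1.69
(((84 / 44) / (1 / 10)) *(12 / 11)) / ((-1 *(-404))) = 0.05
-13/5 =-2.60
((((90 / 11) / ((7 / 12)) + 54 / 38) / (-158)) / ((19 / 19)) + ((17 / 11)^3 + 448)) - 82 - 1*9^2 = 8071852993 / 27969634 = 288.59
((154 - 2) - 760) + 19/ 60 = -36461/ 60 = -607.68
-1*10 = -10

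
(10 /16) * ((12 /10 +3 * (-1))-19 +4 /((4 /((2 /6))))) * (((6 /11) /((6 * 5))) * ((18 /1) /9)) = -307 /660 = -0.47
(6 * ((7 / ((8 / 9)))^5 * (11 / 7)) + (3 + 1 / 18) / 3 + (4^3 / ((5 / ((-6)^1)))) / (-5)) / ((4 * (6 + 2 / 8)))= 11423.09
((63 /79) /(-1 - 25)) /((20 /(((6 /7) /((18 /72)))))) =-27 /5135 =-0.01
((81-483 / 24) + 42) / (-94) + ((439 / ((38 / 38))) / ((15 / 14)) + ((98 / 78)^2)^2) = 3576236877469 / 8698538160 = 411.13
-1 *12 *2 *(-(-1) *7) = -168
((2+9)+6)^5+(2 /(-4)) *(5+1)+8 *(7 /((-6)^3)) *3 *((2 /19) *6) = 80931650 /57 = 1419853.51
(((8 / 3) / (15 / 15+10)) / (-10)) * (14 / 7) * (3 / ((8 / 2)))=-2 / 55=-0.04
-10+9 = -1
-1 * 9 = -9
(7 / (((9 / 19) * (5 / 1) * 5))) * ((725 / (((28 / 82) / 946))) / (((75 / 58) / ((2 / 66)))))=56341954 / 2025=27823.19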